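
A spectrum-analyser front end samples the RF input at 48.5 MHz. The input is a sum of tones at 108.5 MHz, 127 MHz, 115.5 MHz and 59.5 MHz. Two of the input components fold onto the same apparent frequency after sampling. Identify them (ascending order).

fs/2 = 24.25 MHz.
108.5 MHz mod fs = 11.5 MHz.
11.5 MHz ≤ fs/2 = 24.25 MHz, appears at 11.5 MHz.
127 MHz mod fs = 30 MHz.
30 MHz > fs/2 = 24.25 MHz, folds to fs − 30 MHz = 18.5 MHz.
115.5 MHz mod fs = 18.5 MHz.
18.5 MHz ≤ fs/2 = 24.25 MHz, appears at 18.5 MHz.
59.5 MHz mod fs = 11 MHz.
11 MHz ≤ fs/2 = 24.25 MHz, appears at 11 MHz.
115.5 MHz and 127 MHz both map to 18.5 MHz.

115.5 MHz, 127 MHz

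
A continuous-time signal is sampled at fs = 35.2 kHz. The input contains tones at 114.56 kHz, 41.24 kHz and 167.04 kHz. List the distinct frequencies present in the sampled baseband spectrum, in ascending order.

fs/2 = 17.6 kHz.
114.56 kHz mod fs = 8.96 kHz.
8.96 kHz ≤ fs/2 = 17.6 kHz, appears at 8.96 kHz.
41.24 kHz mod fs = 6.04 kHz.
6.04 kHz ≤ fs/2 = 17.6 kHz, appears at 6.04 kHz.
167.04 kHz mod fs = 26.24 kHz.
26.24 kHz > fs/2 = 17.6 kHz, folds to fs − 26.24 kHz = 8.96 kHz.
Distinct values: {6.04 kHz, 8.96 kHz}.

6.04 kHz, 8.96 kHz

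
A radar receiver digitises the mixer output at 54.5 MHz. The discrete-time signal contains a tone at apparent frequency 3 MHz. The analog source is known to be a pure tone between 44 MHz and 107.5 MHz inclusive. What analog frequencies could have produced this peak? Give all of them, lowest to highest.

Frequencies that alias to 3 MHz are k·fs ± 3 MHz for integer k ≥ 0.
k=0: 3 MHz.
k=1: 51.5 MHz, 57.5 MHz.
k=2: 106 MHz, 112 MHz.
k=3: 160.5 MHz, 166.5 MHz.
Within [44 MHz, 107.5 MHz]: 51.5 MHz, 57.5 MHz, 106 MHz.

51.5 MHz, 57.5 MHz, 106 MHz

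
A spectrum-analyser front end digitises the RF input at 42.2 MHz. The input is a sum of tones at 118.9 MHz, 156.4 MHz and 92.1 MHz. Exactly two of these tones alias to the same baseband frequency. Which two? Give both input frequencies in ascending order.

92.1 MHz, 118.9 MHz

fs/2 = 21.1 MHz.
118.9 MHz mod fs = 34.5 MHz.
34.5 MHz > fs/2 = 21.1 MHz, folds to fs − 34.5 MHz = 7.7 MHz.
156.4 MHz mod fs = 29.8 MHz.
29.8 MHz > fs/2 = 21.1 MHz, folds to fs − 29.8 MHz = 12.4 MHz.
92.1 MHz mod fs = 7.7 MHz.
7.7 MHz ≤ fs/2 = 21.1 MHz, appears at 7.7 MHz.
92.1 MHz and 118.9 MHz both map to 7.7 MHz.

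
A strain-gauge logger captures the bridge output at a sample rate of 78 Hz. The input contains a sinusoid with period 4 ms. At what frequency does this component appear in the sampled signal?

16 Hz

T = 4 ms → f = 1/T = 250 Hz.
250 Hz mod fs = 16 Hz.
16 Hz ≤ fs/2 = 39 Hz, appears at 16 Hz.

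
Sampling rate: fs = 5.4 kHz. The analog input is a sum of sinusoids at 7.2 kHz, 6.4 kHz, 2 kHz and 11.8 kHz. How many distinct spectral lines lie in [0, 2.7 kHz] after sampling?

3

fs/2 = 2.7 kHz.
7.2 kHz mod fs = 1.8 kHz.
1.8 kHz ≤ fs/2 = 2.7 kHz, appears at 1.8 kHz.
6.4 kHz mod fs = 1 kHz.
1 kHz ≤ fs/2 = 2.7 kHz, appears at 1 kHz.
2 kHz ≤ fs/2 = 2.7 kHz, passes unchanged.
11.8 kHz mod fs = 1 kHz.
1 kHz ≤ fs/2 = 2.7 kHz, appears at 1 kHz.
Distinct values: {1 kHz, 1.8 kHz, 2 kHz} → 3.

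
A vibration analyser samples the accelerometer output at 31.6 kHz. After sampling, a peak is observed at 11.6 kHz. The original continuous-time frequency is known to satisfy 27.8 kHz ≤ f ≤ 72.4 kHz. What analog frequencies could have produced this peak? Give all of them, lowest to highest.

43.2 kHz, 51.6 kHz

Frequencies that alias to 11.6 kHz are k·fs ± 11.6 kHz for integer k ≥ 0.
k=0: 11.6 kHz.
k=1: 20 kHz, 43.2 kHz.
k=2: 51.6 kHz, 74.8 kHz.
k=3: 83.2 kHz, 106.4 kHz.
Within [27.8 kHz, 72.4 kHz]: 43.2 kHz, 51.6 kHz.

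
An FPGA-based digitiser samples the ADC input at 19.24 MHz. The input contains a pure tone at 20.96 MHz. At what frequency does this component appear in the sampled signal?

1.72 MHz

20.96 MHz mod fs = 1.72 MHz.
1.72 MHz ≤ fs/2 = 9.62 MHz, appears at 1.72 MHz.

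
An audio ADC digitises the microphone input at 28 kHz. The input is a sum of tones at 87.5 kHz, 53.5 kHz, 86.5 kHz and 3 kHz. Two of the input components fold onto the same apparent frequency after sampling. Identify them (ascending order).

fs/2 = 14 kHz.
87.5 kHz mod fs = 3.5 kHz.
3.5 kHz ≤ fs/2 = 14 kHz, appears at 3.5 kHz.
53.5 kHz mod fs = 25.5 kHz.
25.5 kHz > fs/2 = 14 kHz, folds to fs − 25.5 kHz = 2.5 kHz.
86.5 kHz mod fs = 2.5 kHz.
2.5 kHz ≤ fs/2 = 14 kHz, appears at 2.5 kHz.
3 kHz ≤ fs/2 = 14 kHz, passes unchanged.
53.5 kHz and 86.5 kHz both map to 2.5 kHz.

53.5 kHz, 86.5 kHz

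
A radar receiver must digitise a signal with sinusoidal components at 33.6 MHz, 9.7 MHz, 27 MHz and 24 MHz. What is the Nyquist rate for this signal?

67.2 MHz

Highest-frequency component: 33.6 MHz.
Nyquist rate = 2 × 33.6 MHz = 67.2 MHz.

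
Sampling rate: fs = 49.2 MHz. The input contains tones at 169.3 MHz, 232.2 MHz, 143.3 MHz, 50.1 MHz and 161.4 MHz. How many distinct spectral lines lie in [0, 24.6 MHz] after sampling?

4

fs/2 = 24.6 MHz.
169.3 MHz mod fs = 21.7 MHz.
21.7 MHz ≤ fs/2 = 24.6 MHz, appears at 21.7 MHz.
232.2 MHz mod fs = 35.4 MHz.
35.4 MHz > fs/2 = 24.6 MHz, folds to fs − 35.4 MHz = 13.8 MHz.
143.3 MHz mod fs = 44.9 MHz.
44.9 MHz > fs/2 = 24.6 MHz, folds to fs − 44.9 MHz = 4.3 MHz.
50.1 MHz mod fs = 0.9 MHz.
0.9 MHz ≤ fs/2 = 24.6 MHz, appears at 0.9 MHz.
161.4 MHz mod fs = 13.8 MHz.
13.8 MHz ≤ fs/2 = 24.6 MHz, appears at 13.8 MHz.
Distinct values: {0.9 MHz, 4.3 MHz, 13.8 MHz, 21.7 MHz} → 4.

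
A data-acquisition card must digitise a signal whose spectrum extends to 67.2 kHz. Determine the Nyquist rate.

Nyquist rate = 2 × 67.2 kHz = 134.4 kHz.

134.4 kHz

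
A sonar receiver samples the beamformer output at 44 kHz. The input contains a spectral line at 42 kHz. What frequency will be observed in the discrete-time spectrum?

2 kHz

42 kHz > fs/2 = 22 kHz, folds to fs − 42 kHz = 2 kHz.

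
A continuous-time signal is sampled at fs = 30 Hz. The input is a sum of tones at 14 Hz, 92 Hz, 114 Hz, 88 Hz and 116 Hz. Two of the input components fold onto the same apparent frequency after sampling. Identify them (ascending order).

88 Hz, 92 Hz

fs/2 = 15 Hz.
14 Hz ≤ fs/2 = 15 Hz, passes unchanged.
92 Hz mod fs = 2 Hz.
2 Hz ≤ fs/2 = 15 Hz, appears at 2 Hz.
114 Hz mod fs = 24 Hz.
24 Hz > fs/2 = 15 Hz, folds to fs − 24 Hz = 6 Hz.
88 Hz mod fs = 28 Hz.
28 Hz > fs/2 = 15 Hz, folds to fs − 28 Hz = 2 Hz.
116 Hz mod fs = 26 Hz.
26 Hz > fs/2 = 15 Hz, folds to fs − 26 Hz = 4 Hz.
88 Hz and 92 Hz both map to 2 Hz.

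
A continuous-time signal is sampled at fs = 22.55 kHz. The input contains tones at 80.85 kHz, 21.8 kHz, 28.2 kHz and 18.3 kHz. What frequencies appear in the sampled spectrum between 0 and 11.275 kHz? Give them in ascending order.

fs/2 = 11.275 kHz.
80.85 kHz mod fs = 13.2 kHz.
13.2 kHz > fs/2 = 11.275 kHz, folds to fs − 13.2 kHz = 9.35 kHz.
21.8 kHz > fs/2 = 11.275 kHz, folds to fs − 21.8 kHz = 0.75 kHz.
28.2 kHz mod fs = 5.65 kHz.
5.65 kHz ≤ fs/2 = 11.275 kHz, appears at 5.65 kHz.
18.3 kHz > fs/2 = 11.275 kHz, folds to fs − 18.3 kHz = 4.25 kHz.
Distinct values: {0.75 kHz, 4.25 kHz, 5.65 kHz, 9.35 kHz}.

0.75 kHz, 4.25 kHz, 5.65 kHz, 9.35 kHz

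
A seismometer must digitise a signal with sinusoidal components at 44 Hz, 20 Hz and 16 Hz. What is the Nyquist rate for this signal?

88 Hz

Highest-frequency component: 44 Hz.
Nyquist rate = 2 × 44 Hz = 88 Hz.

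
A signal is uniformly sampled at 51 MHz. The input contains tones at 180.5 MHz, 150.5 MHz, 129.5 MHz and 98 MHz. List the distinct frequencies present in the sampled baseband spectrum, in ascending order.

fs/2 = 25.5 MHz.
180.5 MHz mod fs = 27.5 MHz.
27.5 MHz > fs/2 = 25.5 MHz, folds to fs − 27.5 MHz = 23.5 MHz.
150.5 MHz mod fs = 48.5 MHz.
48.5 MHz > fs/2 = 25.5 MHz, folds to fs − 48.5 MHz = 2.5 MHz.
129.5 MHz mod fs = 27.5 MHz.
27.5 MHz > fs/2 = 25.5 MHz, folds to fs − 27.5 MHz = 23.5 MHz.
98 MHz mod fs = 47 MHz.
47 MHz > fs/2 = 25.5 MHz, folds to fs − 47 MHz = 4 MHz.
Distinct values: {2.5 MHz, 4 MHz, 23.5 MHz}.

2.5 MHz, 4 MHz, 23.5 MHz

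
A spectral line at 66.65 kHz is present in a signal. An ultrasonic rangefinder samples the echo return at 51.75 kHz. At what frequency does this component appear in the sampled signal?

14.9 kHz

66.65 kHz mod fs = 14.9 kHz.
14.9 kHz ≤ fs/2 = 25.875 kHz, appears at 14.9 kHz.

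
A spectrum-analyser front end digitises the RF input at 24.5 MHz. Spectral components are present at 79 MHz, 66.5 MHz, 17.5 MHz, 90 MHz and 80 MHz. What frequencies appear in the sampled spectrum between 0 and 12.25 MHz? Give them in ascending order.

fs/2 = 12.25 MHz.
79 MHz mod fs = 5.5 MHz.
5.5 MHz ≤ fs/2 = 12.25 MHz, appears at 5.5 MHz.
66.5 MHz mod fs = 17.5 MHz.
17.5 MHz > fs/2 = 12.25 MHz, folds to fs − 17.5 MHz = 7 MHz.
17.5 MHz > fs/2 = 12.25 MHz, folds to fs − 17.5 MHz = 7 MHz.
90 MHz mod fs = 16.5 MHz.
16.5 MHz > fs/2 = 12.25 MHz, folds to fs − 16.5 MHz = 8 MHz.
80 MHz mod fs = 6.5 MHz.
6.5 MHz ≤ fs/2 = 12.25 MHz, appears at 6.5 MHz.
Distinct values: {5.5 MHz, 6.5 MHz, 7 MHz, 8 MHz}.

5.5 MHz, 6.5 MHz, 7 MHz, 8 MHz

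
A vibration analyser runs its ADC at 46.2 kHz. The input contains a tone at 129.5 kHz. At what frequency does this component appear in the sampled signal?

9.1 kHz

129.5 kHz mod fs = 37.1 kHz.
37.1 kHz > fs/2 = 23.1 kHz, folds to fs − 37.1 kHz = 9.1 kHz.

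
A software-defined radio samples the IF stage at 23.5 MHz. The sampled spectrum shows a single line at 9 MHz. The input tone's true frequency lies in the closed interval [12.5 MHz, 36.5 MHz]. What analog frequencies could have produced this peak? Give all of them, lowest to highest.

Frequencies that alias to 9 MHz are k·fs ± 9 MHz for integer k ≥ 0.
k=0: 9 MHz.
k=1: 14.5 MHz, 32.5 MHz.
k=2: 38 MHz, 56 MHz.
Within [12.5 MHz, 36.5 MHz]: 14.5 MHz, 32.5 MHz.

14.5 MHz, 32.5 MHz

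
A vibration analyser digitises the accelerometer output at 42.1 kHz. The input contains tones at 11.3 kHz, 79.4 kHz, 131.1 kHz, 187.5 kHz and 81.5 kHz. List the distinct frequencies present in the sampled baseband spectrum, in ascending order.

2.7 kHz, 4.8 kHz, 11.3 kHz, 19.1 kHz

fs/2 = 21.05 kHz.
11.3 kHz ≤ fs/2 = 21.05 kHz, passes unchanged.
79.4 kHz mod fs = 37.3 kHz.
37.3 kHz > fs/2 = 21.05 kHz, folds to fs − 37.3 kHz = 4.8 kHz.
131.1 kHz mod fs = 4.8 kHz.
4.8 kHz ≤ fs/2 = 21.05 kHz, appears at 4.8 kHz.
187.5 kHz mod fs = 19.1 kHz.
19.1 kHz ≤ fs/2 = 21.05 kHz, appears at 19.1 kHz.
81.5 kHz mod fs = 39.4 kHz.
39.4 kHz > fs/2 = 21.05 kHz, folds to fs − 39.4 kHz = 2.7 kHz.
Distinct values: {2.7 kHz, 4.8 kHz, 11.3 kHz, 19.1 kHz}.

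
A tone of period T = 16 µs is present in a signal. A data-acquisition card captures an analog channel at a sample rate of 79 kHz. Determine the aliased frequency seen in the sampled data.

T = 16 µs → f = 1/T = 62.5 kHz.
62.5 kHz > fs/2 = 39.5 kHz, folds to fs − 62.5 kHz = 16.5 kHz.

16.5 kHz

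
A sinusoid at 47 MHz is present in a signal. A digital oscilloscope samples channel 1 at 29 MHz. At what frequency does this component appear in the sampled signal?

11 MHz

47 MHz mod fs = 18 MHz.
18 MHz > fs/2 = 14.5 MHz, folds to fs − 18 MHz = 11 MHz.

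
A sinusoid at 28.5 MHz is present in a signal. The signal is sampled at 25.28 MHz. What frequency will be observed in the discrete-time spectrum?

28.5 MHz mod fs = 3.22 MHz.
3.22 MHz ≤ fs/2 = 12.64 MHz, appears at 3.22 MHz.

3.22 MHz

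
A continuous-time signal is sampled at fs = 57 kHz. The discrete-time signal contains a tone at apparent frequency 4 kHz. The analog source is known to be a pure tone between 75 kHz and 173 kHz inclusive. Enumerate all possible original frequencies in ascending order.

110 kHz, 118 kHz, 167 kHz

Frequencies that alias to 4 kHz are k·fs ± 4 kHz for integer k ≥ 0.
k=0: 4 kHz.
k=1: 53 kHz, 61 kHz.
k=2: 110 kHz, 118 kHz.
k=3: 167 kHz, 175 kHz.
k=4: 224 kHz, 232 kHz.
Within [75 kHz, 173 kHz]: 110 kHz, 118 kHz, 167 kHz.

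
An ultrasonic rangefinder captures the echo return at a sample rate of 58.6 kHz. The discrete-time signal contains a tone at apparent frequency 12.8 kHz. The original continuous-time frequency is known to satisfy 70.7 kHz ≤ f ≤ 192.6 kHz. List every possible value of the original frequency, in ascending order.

Frequencies that alias to 12.8 kHz are k·fs ± 12.8 kHz for integer k ≥ 0.
k=0: 12.8 kHz.
k=1: 45.8 kHz, 71.4 kHz.
k=2: 104.4 kHz, 130 kHz.
k=3: 163 kHz, 188.6 kHz.
k=4: 221.6 kHz, 247.2 kHz.
Within [70.7 kHz, 192.6 kHz]: 71.4 kHz, 104.4 kHz, 130 kHz, 163 kHz, 188.6 kHz.

71.4 kHz, 104.4 kHz, 130 kHz, 163 kHz, 188.6 kHz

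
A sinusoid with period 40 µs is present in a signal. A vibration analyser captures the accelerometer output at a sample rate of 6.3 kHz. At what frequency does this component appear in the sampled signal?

T = 40 µs → f = 1/T = 25 kHz.
25 kHz mod fs = 6.1 kHz.
6.1 kHz > fs/2 = 3.15 kHz, folds to fs − 6.1 kHz = 0.2 kHz.

0.2 kHz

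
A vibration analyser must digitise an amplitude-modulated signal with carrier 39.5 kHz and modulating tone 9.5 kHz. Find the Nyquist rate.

AM sidebands sit at fc ± fm = 30 kHz and 49 kHz.
Highest-frequency component: 49 kHz.
Nyquist rate = 2 × 49 kHz = 98 kHz.

98 kHz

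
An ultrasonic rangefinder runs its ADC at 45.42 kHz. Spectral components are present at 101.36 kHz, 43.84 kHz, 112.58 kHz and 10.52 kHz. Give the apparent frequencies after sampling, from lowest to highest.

fs/2 = 22.71 kHz.
101.36 kHz mod fs = 10.52 kHz.
10.52 kHz ≤ fs/2 = 22.71 kHz, appears at 10.52 kHz.
43.84 kHz > fs/2 = 22.71 kHz, folds to fs − 43.84 kHz = 1.58 kHz.
112.58 kHz mod fs = 21.74 kHz.
21.74 kHz ≤ fs/2 = 22.71 kHz, appears at 21.74 kHz.
10.52 kHz ≤ fs/2 = 22.71 kHz, passes unchanged.
Distinct values: {1.58 kHz, 10.52 kHz, 21.74 kHz}.

1.58 kHz, 10.52 kHz, 21.74 kHz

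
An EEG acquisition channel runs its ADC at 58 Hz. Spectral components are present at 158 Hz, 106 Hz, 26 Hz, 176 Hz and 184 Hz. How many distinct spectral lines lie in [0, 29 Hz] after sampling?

fs/2 = 29 Hz.
158 Hz mod fs = 42 Hz.
42 Hz > fs/2 = 29 Hz, folds to fs − 42 Hz = 16 Hz.
106 Hz mod fs = 48 Hz.
48 Hz > fs/2 = 29 Hz, folds to fs − 48 Hz = 10 Hz.
26 Hz ≤ fs/2 = 29 Hz, passes unchanged.
176 Hz mod fs = 2 Hz.
2 Hz ≤ fs/2 = 29 Hz, appears at 2 Hz.
184 Hz mod fs = 10 Hz.
10 Hz ≤ fs/2 = 29 Hz, appears at 10 Hz.
Distinct values: {2 Hz, 10 Hz, 16 Hz, 26 Hz} → 4.

4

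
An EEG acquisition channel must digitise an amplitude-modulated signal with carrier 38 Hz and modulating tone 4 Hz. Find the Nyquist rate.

AM sidebands sit at fc ± fm = 34 Hz and 42 Hz.
Highest-frequency component: 42 Hz.
Nyquist rate = 2 × 42 Hz = 84 Hz.

84 Hz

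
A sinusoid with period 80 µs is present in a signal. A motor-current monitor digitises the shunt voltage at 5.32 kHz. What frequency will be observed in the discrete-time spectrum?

T = 80 µs → f = 1/T = 12.5 kHz.
12.5 kHz mod fs = 1.86 kHz.
1.86 kHz ≤ fs/2 = 2.66 kHz, appears at 1.86 kHz.

1.86 kHz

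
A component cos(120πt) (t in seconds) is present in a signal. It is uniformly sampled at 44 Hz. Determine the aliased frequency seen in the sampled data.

ω = 120π rad/s → f = ω/(2π) = 60 Hz.
60 Hz mod fs = 16 Hz.
16 Hz ≤ fs/2 = 22 Hz, appears at 16 Hz.

16 Hz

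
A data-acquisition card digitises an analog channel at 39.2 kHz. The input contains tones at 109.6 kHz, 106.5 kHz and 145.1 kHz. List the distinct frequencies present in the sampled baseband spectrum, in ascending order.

fs/2 = 19.6 kHz.
109.6 kHz mod fs = 31.2 kHz.
31.2 kHz > fs/2 = 19.6 kHz, folds to fs − 31.2 kHz = 8 kHz.
106.5 kHz mod fs = 28.1 kHz.
28.1 kHz > fs/2 = 19.6 kHz, folds to fs − 28.1 kHz = 11.1 kHz.
145.1 kHz mod fs = 27.5 kHz.
27.5 kHz > fs/2 = 19.6 kHz, folds to fs − 27.5 kHz = 11.7 kHz.
Distinct values: {8 kHz, 11.1 kHz, 11.7 kHz}.

8 kHz, 11.1 kHz, 11.7 kHz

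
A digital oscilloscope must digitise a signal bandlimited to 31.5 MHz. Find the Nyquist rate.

Nyquist rate = 2 × 31.5 MHz = 63 MHz.

63 MHz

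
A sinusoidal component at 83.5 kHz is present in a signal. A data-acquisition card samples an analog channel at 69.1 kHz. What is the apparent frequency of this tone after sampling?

14.4 kHz

83.5 kHz mod fs = 14.4 kHz.
14.4 kHz ≤ fs/2 = 34.55 kHz, appears at 14.4 kHz.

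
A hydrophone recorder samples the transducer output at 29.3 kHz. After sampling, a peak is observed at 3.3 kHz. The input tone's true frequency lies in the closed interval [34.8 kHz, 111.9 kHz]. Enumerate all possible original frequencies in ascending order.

55.3 kHz, 61.9 kHz, 84.6 kHz, 91.2 kHz

Frequencies that alias to 3.3 kHz are k·fs ± 3.3 kHz for integer k ≥ 0.
k=0: 3.3 kHz.
k=1: 26 kHz, 32.6 kHz.
k=2: 55.3 kHz, 61.9 kHz.
k=3: 84.6 kHz, 91.2 kHz.
k=4: 113.9 kHz, 120.5 kHz.
Within [34.8 kHz, 111.9 kHz]: 55.3 kHz, 61.9 kHz, 84.6 kHz, 91.2 kHz.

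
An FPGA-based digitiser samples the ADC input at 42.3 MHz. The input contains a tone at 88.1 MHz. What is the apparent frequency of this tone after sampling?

3.5 MHz

88.1 MHz mod fs = 3.5 MHz.
3.5 MHz ≤ fs/2 = 21.15 MHz, appears at 3.5 MHz.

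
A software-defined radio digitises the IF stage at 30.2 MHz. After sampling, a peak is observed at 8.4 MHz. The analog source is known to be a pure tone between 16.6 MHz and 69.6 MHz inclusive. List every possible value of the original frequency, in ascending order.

Frequencies that alias to 8.4 MHz are k·fs ± 8.4 MHz for integer k ≥ 0.
k=0: 8.4 MHz.
k=1: 21.8 MHz, 38.6 MHz.
k=2: 52 MHz, 68.8 MHz.
k=3: 82.2 MHz, 99 MHz.
Within [16.6 MHz, 69.6 MHz]: 21.8 MHz, 38.6 MHz, 52 MHz, 68.8 MHz.

21.8 MHz, 38.6 MHz, 52 MHz, 68.8 MHz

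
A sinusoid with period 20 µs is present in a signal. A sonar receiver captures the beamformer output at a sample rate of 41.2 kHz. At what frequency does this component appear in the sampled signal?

8.8 kHz

T = 20 µs → f = 1/T = 50 kHz.
50 kHz mod fs = 8.8 kHz.
8.8 kHz ≤ fs/2 = 20.6 kHz, appears at 8.8 kHz.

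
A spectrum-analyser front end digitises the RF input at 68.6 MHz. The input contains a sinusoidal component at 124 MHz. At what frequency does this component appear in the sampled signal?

13.2 MHz

124 MHz mod fs = 55.4 MHz.
55.4 MHz > fs/2 = 34.3 MHz, folds to fs − 55.4 MHz = 13.2 MHz.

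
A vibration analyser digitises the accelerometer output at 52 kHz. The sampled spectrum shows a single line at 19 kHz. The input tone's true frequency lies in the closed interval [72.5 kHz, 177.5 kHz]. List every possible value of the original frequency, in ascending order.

85 kHz, 123 kHz, 137 kHz, 175 kHz

Frequencies that alias to 19 kHz are k·fs ± 19 kHz for integer k ≥ 0.
k=0: 19 kHz.
k=1: 33 kHz, 71 kHz.
k=2: 85 kHz, 123 kHz.
k=3: 137 kHz, 175 kHz.
k=4: 189 kHz, 227 kHz.
Within [72.5 kHz, 177.5 kHz]: 85 kHz, 123 kHz, 137 kHz, 175 kHz.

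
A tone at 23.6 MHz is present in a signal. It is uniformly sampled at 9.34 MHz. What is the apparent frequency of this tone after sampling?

4.42 MHz

23.6 MHz mod fs = 4.92 MHz.
4.92 MHz > fs/2 = 4.67 MHz, folds to fs − 4.92 MHz = 4.42 MHz.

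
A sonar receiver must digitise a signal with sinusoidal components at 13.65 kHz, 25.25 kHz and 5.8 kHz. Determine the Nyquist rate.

Highest-frequency component: 25.25 kHz.
Nyquist rate = 2 × 25.25 kHz = 50.5 kHz.

50.5 kHz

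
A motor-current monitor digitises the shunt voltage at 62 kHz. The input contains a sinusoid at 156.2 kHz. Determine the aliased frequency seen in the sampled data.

29.8 kHz

156.2 kHz mod fs = 32.2 kHz.
32.2 kHz > fs/2 = 31 kHz, folds to fs − 32.2 kHz = 29.8 kHz.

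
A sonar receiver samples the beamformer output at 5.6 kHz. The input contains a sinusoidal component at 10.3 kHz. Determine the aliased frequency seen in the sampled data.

0.9 kHz

10.3 kHz mod fs = 4.7 kHz.
4.7 kHz > fs/2 = 2.8 kHz, folds to fs − 4.7 kHz = 0.9 kHz.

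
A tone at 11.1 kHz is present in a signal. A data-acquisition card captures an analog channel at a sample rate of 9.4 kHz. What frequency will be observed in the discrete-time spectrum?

11.1 kHz mod fs = 1.7 kHz.
1.7 kHz ≤ fs/2 = 4.7 kHz, appears at 1.7 kHz.

1.7 kHz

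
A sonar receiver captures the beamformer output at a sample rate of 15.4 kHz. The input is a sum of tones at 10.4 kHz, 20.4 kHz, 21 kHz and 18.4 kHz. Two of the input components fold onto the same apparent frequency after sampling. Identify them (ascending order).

fs/2 = 7.7 kHz.
10.4 kHz > fs/2 = 7.7 kHz, folds to fs − 10.4 kHz = 5 kHz.
20.4 kHz mod fs = 5 kHz.
5 kHz ≤ fs/2 = 7.7 kHz, appears at 5 kHz.
21 kHz mod fs = 5.6 kHz.
5.6 kHz ≤ fs/2 = 7.7 kHz, appears at 5.6 kHz.
18.4 kHz mod fs = 3 kHz.
3 kHz ≤ fs/2 = 7.7 kHz, appears at 3 kHz.
10.4 kHz and 20.4 kHz both map to 5 kHz.

10.4 kHz, 20.4 kHz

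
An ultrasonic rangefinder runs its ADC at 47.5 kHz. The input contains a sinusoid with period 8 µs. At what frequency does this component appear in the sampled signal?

17.5 kHz

T = 8 µs → f = 1/T = 125 kHz.
125 kHz mod fs = 30 kHz.
30 kHz > fs/2 = 23.75 kHz, folds to fs − 30 kHz = 17.5 kHz.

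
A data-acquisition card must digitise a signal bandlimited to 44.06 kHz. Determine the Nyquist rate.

Nyquist rate = 2 × 44.06 kHz = 88.12 kHz.

88.12 kHz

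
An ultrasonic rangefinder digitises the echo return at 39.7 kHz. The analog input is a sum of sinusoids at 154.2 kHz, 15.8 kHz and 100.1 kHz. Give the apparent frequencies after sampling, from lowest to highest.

4.6 kHz, 15.8 kHz, 19 kHz

fs/2 = 19.85 kHz.
154.2 kHz mod fs = 35.1 kHz.
35.1 kHz > fs/2 = 19.85 kHz, folds to fs − 35.1 kHz = 4.6 kHz.
15.8 kHz ≤ fs/2 = 19.85 kHz, passes unchanged.
100.1 kHz mod fs = 20.7 kHz.
20.7 kHz > fs/2 = 19.85 kHz, folds to fs − 20.7 kHz = 19 kHz.
Distinct values: {4.6 kHz, 15.8 kHz, 19 kHz}.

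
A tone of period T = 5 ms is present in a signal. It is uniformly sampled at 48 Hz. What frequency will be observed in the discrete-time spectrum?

8 Hz

T = 5 ms → f = 1/T = 200 Hz.
200 Hz mod fs = 8 Hz.
8 Hz ≤ fs/2 = 24 Hz, appears at 8 Hz.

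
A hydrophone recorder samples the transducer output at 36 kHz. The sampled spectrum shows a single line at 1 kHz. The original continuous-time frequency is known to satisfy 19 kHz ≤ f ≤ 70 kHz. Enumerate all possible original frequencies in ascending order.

35 kHz, 37 kHz

Frequencies that alias to 1 kHz are k·fs ± 1 kHz for integer k ≥ 0.
k=0: 1 kHz.
k=1: 35 kHz, 37 kHz.
k=2: 71 kHz, 73 kHz.
Within [19 kHz, 70 kHz]: 35 kHz, 37 kHz.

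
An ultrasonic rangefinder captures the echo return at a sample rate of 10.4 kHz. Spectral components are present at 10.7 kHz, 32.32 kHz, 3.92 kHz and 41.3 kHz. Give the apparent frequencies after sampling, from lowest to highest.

0.3 kHz, 1.12 kHz, 3.92 kHz

fs/2 = 5.2 kHz.
10.7 kHz mod fs = 0.3 kHz.
0.3 kHz ≤ fs/2 = 5.2 kHz, appears at 0.3 kHz.
32.32 kHz mod fs = 1.12 kHz.
1.12 kHz ≤ fs/2 = 5.2 kHz, appears at 1.12 kHz.
3.92 kHz ≤ fs/2 = 5.2 kHz, passes unchanged.
41.3 kHz mod fs = 10.1 kHz.
10.1 kHz > fs/2 = 5.2 kHz, folds to fs − 10.1 kHz = 0.3 kHz.
Distinct values: {0.3 kHz, 1.12 kHz, 3.92 kHz}.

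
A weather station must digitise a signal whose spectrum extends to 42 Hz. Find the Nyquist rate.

84 Hz

Nyquist rate = 2 × 42 Hz = 84 Hz.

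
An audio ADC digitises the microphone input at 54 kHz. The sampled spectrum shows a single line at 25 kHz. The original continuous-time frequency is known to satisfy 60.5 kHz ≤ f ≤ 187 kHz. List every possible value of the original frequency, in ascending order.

Frequencies that alias to 25 kHz are k·fs ± 25 kHz for integer k ≥ 0.
k=0: 25 kHz.
k=1: 29 kHz, 79 kHz.
k=2: 83 kHz, 133 kHz.
k=3: 137 kHz, 187 kHz.
k=4: 191 kHz, 241 kHz.
Within [60.5 kHz, 187 kHz]: 79 kHz, 83 kHz, 133 kHz, 137 kHz, 187 kHz.

79 kHz, 83 kHz, 133 kHz, 137 kHz, 187 kHz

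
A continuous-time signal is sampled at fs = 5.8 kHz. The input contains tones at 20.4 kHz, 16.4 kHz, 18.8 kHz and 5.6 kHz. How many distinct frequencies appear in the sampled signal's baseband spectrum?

4

fs/2 = 2.9 kHz.
20.4 kHz mod fs = 3 kHz.
3 kHz > fs/2 = 2.9 kHz, folds to fs − 3 kHz = 2.8 kHz.
16.4 kHz mod fs = 4.8 kHz.
4.8 kHz > fs/2 = 2.9 kHz, folds to fs − 4.8 kHz = 1 kHz.
18.8 kHz mod fs = 1.4 kHz.
1.4 kHz ≤ fs/2 = 2.9 kHz, appears at 1.4 kHz.
5.6 kHz > fs/2 = 2.9 kHz, folds to fs − 5.6 kHz = 0.2 kHz.
Distinct values: {0.2 kHz, 1 kHz, 1.4 kHz, 2.8 kHz} → 4.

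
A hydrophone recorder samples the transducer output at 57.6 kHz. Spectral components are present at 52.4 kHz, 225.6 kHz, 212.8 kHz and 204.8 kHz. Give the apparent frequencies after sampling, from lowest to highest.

fs/2 = 28.8 kHz.
52.4 kHz > fs/2 = 28.8 kHz, folds to fs − 52.4 kHz = 5.2 kHz.
225.6 kHz mod fs = 52.8 kHz.
52.8 kHz > fs/2 = 28.8 kHz, folds to fs − 52.8 kHz = 4.8 kHz.
212.8 kHz mod fs = 40 kHz.
40 kHz > fs/2 = 28.8 kHz, folds to fs − 40 kHz = 17.6 kHz.
204.8 kHz mod fs = 32 kHz.
32 kHz > fs/2 = 28.8 kHz, folds to fs − 32 kHz = 25.6 kHz.
Distinct values: {4.8 kHz, 5.2 kHz, 17.6 kHz, 25.6 kHz}.

4.8 kHz, 5.2 kHz, 17.6 kHz, 25.6 kHz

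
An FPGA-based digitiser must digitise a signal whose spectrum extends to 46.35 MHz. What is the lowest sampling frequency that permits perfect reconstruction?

Nyquist rate = 2 × 46.35 MHz = 92.7 MHz.

92.7 MHz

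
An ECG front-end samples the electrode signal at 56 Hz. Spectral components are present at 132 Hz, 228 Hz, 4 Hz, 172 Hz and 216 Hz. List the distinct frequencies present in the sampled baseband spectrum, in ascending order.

4 Hz, 8 Hz, 20 Hz

fs/2 = 28 Hz.
132 Hz mod fs = 20 Hz.
20 Hz ≤ fs/2 = 28 Hz, appears at 20 Hz.
228 Hz mod fs = 4 Hz.
4 Hz ≤ fs/2 = 28 Hz, appears at 4 Hz.
4 Hz ≤ fs/2 = 28 Hz, passes unchanged.
172 Hz mod fs = 4 Hz.
4 Hz ≤ fs/2 = 28 Hz, appears at 4 Hz.
216 Hz mod fs = 48 Hz.
48 Hz > fs/2 = 28 Hz, folds to fs − 48 Hz = 8 Hz.
Distinct values: {4 Hz, 8 Hz, 20 Hz}.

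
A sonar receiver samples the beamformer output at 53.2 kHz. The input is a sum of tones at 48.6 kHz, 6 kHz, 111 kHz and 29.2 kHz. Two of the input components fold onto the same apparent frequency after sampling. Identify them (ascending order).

48.6 kHz, 111 kHz

fs/2 = 26.6 kHz.
48.6 kHz > fs/2 = 26.6 kHz, folds to fs − 48.6 kHz = 4.6 kHz.
6 kHz ≤ fs/2 = 26.6 kHz, passes unchanged.
111 kHz mod fs = 4.6 kHz.
4.6 kHz ≤ fs/2 = 26.6 kHz, appears at 4.6 kHz.
29.2 kHz > fs/2 = 26.6 kHz, folds to fs − 29.2 kHz = 24 kHz.
48.6 kHz and 111 kHz both map to 4.6 kHz.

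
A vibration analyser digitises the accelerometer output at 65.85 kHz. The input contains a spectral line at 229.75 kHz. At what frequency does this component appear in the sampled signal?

32.2 kHz

229.75 kHz mod fs = 32.2 kHz.
32.2 kHz ≤ fs/2 = 32.925 kHz, appears at 32.2 kHz.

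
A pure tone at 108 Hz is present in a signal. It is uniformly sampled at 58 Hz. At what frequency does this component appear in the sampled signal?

108 Hz mod fs = 50 Hz.
50 Hz > fs/2 = 29 Hz, folds to fs − 50 Hz = 8 Hz.

8 Hz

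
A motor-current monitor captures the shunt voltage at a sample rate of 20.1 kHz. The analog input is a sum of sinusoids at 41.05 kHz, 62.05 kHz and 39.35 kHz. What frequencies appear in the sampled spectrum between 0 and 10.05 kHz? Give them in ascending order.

fs/2 = 10.05 kHz.
41.05 kHz mod fs = 0.85 kHz.
0.85 kHz ≤ fs/2 = 10.05 kHz, appears at 0.85 kHz.
62.05 kHz mod fs = 1.75 kHz.
1.75 kHz ≤ fs/2 = 10.05 kHz, appears at 1.75 kHz.
39.35 kHz mod fs = 19.25 kHz.
19.25 kHz > fs/2 = 10.05 kHz, folds to fs − 19.25 kHz = 0.85 kHz.
Distinct values: {0.85 kHz, 1.75 kHz}.

0.85 kHz, 1.75 kHz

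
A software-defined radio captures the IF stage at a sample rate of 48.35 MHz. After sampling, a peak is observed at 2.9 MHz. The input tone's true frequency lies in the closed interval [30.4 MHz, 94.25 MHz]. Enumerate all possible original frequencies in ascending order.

Frequencies that alias to 2.9 MHz are k·fs ± 2.9 MHz for integer k ≥ 0.
k=0: 2.9 MHz.
k=1: 45.45 MHz, 51.25 MHz.
k=2: 93.8 MHz, 99.6 MHz.
k=3: 142.15 MHz, 147.95 MHz.
Within [30.4 MHz, 94.25 MHz]: 45.45 MHz, 51.25 MHz, 93.8 MHz.

45.45 MHz, 51.25 MHz, 93.8 MHz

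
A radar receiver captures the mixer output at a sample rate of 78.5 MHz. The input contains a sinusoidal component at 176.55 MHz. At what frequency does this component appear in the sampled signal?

176.55 MHz mod fs = 19.55 MHz.
19.55 MHz ≤ fs/2 = 39.25 MHz, appears at 19.55 MHz.

19.55 MHz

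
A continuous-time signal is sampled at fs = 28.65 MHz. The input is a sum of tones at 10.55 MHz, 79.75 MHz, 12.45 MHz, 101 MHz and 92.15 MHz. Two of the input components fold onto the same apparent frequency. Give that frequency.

6.2 MHz

fs/2 = 14.325 MHz.
10.55 MHz ≤ fs/2 = 14.325 MHz, passes unchanged.
79.75 MHz mod fs = 22.45 MHz.
22.45 MHz > fs/2 = 14.325 MHz, folds to fs − 22.45 MHz = 6.2 MHz.
12.45 MHz ≤ fs/2 = 14.325 MHz, passes unchanged.
101 MHz mod fs = 15.05 MHz.
15.05 MHz > fs/2 = 14.325 MHz, folds to fs − 15.05 MHz = 13.6 MHz.
92.15 MHz mod fs = 6.2 MHz.
6.2 MHz ≤ fs/2 = 14.325 MHz, appears at 6.2 MHz.
79.75 MHz and 92.15 MHz both map to 6.2 MHz.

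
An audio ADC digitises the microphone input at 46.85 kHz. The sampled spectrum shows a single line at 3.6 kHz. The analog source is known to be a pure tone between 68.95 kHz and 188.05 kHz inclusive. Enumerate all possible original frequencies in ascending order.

Frequencies that alias to 3.6 kHz are k·fs ± 3.6 kHz for integer k ≥ 0.
k=0: 3.6 kHz.
k=1: 43.25 kHz, 50.45 kHz.
k=2: 90.1 kHz, 97.3 kHz.
k=3: 136.95 kHz, 144.15 kHz.
k=4: 183.8 kHz, 191 kHz.
k=5: 230.65 kHz, 237.85 kHz.
Within [68.95 kHz, 188.05 kHz]: 90.1 kHz, 97.3 kHz, 136.95 kHz, 144.15 kHz, 183.8 kHz.

90.1 kHz, 97.3 kHz, 136.95 kHz, 144.15 kHz, 183.8 kHz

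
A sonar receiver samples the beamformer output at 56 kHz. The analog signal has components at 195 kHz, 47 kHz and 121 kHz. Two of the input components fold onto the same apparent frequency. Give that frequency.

fs/2 = 28 kHz.
195 kHz mod fs = 27 kHz.
27 kHz ≤ fs/2 = 28 kHz, appears at 27 kHz.
47 kHz > fs/2 = 28 kHz, folds to fs − 47 kHz = 9 kHz.
121 kHz mod fs = 9 kHz.
9 kHz ≤ fs/2 = 28 kHz, appears at 9 kHz.
47 kHz and 121 kHz both map to 9 kHz.

9 kHz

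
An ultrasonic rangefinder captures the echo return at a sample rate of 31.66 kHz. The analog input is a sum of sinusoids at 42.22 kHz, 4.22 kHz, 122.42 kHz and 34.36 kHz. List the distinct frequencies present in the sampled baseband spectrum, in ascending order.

2.7 kHz, 4.22 kHz, 10.56 kHz

fs/2 = 15.83 kHz.
42.22 kHz mod fs = 10.56 kHz.
10.56 kHz ≤ fs/2 = 15.83 kHz, appears at 10.56 kHz.
4.22 kHz ≤ fs/2 = 15.83 kHz, passes unchanged.
122.42 kHz mod fs = 27.44 kHz.
27.44 kHz > fs/2 = 15.83 kHz, folds to fs − 27.44 kHz = 4.22 kHz.
34.36 kHz mod fs = 2.7 kHz.
2.7 kHz ≤ fs/2 = 15.83 kHz, appears at 2.7 kHz.
Distinct values: {2.7 kHz, 4.22 kHz, 10.56 kHz}.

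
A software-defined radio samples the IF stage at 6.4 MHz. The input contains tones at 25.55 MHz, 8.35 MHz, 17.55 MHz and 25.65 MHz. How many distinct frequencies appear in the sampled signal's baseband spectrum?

3

fs/2 = 3.2 MHz.
25.55 MHz mod fs = 6.35 MHz.
6.35 MHz > fs/2 = 3.2 MHz, folds to fs − 6.35 MHz = 0.05 MHz.
8.35 MHz mod fs = 1.95 MHz.
1.95 MHz ≤ fs/2 = 3.2 MHz, appears at 1.95 MHz.
17.55 MHz mod fs = 4.75 MHz.
4.75 MHz > fs/2 = 3.2 MHz, folds to fs − 4.75 MHz = 1.65 MHz.
25.65 MHz mod fs = 0.05 MHz.
0.05 MHz ≤ fs/2 = 3.2 MHz, appears at 0.05 MHz.
Distinct values: {0.05 MHz, 1.65 MHz, 1.95 MHz} → 3.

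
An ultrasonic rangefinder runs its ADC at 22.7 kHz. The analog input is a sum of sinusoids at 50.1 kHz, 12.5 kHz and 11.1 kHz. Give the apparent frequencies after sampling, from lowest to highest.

4.7 kHz, 10.2 kHz, 11.1 kHz

fs/2 = 11.35 kHz.
50.1 kHz mod fs = 4.7 kHz.
4.7 kHz ≤ fs/2 = 11.35 kHz, appears at 4.7 kHz.
12.5 kHz > fs/2 = 11.35 kHz, folds to fs − 12.5 kHz = 10.2 kHz.
11.1 kHz ≤ fs/2 = 11.35 kHz, passes unchanged.
Distinct values: {4.7 kHz, 10.2 kHz, 11.1 kHz}.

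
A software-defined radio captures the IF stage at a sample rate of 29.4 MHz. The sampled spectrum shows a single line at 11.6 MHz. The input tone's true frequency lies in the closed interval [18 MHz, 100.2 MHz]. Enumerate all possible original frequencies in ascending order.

41 MHz, 47.2 MHz, 70.4 MHz, 76.6 MHz, 99.8 MHz

Frequencies that alias to 11.6 MHz are k·fs ± 11.6 MHz for integer k ≥ 0.
k=0: 11.6 MHz.
k=1: 17.8 MHz, 41 MHz.
k=2: 47.2 MHz, 70.4 MHz.
k=3: 76.6 MHz, 99.8 MHz.
k=4: 106 MHz, 129.2 MHz.
Within [18 MHz, 100.2 MHz]: 41 MHz, 47.2 MHz, 70.4 MHz, 76.6 MHz, 99.8 MHz.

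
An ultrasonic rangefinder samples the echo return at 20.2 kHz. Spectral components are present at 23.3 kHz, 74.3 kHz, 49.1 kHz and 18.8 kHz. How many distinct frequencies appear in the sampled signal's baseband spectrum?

fs/2 = 10.1 kHz.
23.3 kHz mod fs = 3.1 kHz.
3.1 kHz ≤ fs/2 = 10.1 kHz, appears at 3.1 kHz.
74.3 kHz mod fs = 13.7 kHz.
13.7 kHz > fs/2 = 10.1 kHz, folds to fs − 13.7 kHz = 6.5 kHz.
49.1 kHz mod fs = 8.7 kHz.
8.7 kHz ≤ fs/2 = 10.1 kHz, appears at 8.7 kHz.
18.8 kHz > fs/2 = 10.1 kHz, folds to fs − 18.8 kHz = 1.4 kHz.
Distinct values: {1.4 kHz, 3.1 kHz, 6.5 kHz, 8.7 kHz} → 4.

4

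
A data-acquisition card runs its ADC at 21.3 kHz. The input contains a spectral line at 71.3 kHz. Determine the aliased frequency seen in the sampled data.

71.3 kHz mod fs = 7.4 kHz.
7.4 kHz ≤ fs/2 = 10.65 kHz, appears at 7.4 kHz.

7.4 kHz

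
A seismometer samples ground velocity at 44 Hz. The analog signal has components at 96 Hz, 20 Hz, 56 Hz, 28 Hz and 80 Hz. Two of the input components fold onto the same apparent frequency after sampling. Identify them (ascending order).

fs/2 = 22 Hz.
96 Hz mod fs = 8 Hz.
8 Hz ≤ fs/2 = 22 Hz, appears at 8 Hz.
20 Hz ≤ fs/2 = 22 Hz, passes unchanged.
56 Hz mod fs = 12 Hz.
12 Hz ≤ fs/2 = 22 Hz, appears at 12 Hz.
28 Hz > fs/2 = 22 Hz, folds to fs − 28 Hz = 16 Hz.
80 Hz mod fs = 36 Hz.
36 Hz > fs/2 = 22 Hz, folds to fs − 36 Hz = 8 Hz.
80 Hz and 96 Hz both map to 8 Hz.

80 Hz, 96 Hz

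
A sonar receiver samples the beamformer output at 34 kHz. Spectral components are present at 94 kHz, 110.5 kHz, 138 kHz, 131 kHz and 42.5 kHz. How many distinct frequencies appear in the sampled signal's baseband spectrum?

4

fs/2 = 17 kHz.
94 kHz mod fs = 26 kHz.
26 kHz > fs/2 = 17 kHz, folds to fs − 26 kHz = 8 kHz.
110.5 kHz mod fs = 8.5 kHz.
8.5 kHz ≤ fs/2 = 17 kHz, appears at 8.5 kHz.
138 kHz mod fs = 2 kHz.
2 kHz ≤ fs/2 = 17 kHz, appears at 2 kHz.
131 kHz mod fs = 29 kHz.
29 kHz > fs/2 = 17 kHz, folds to fs − 29 kHz = 5 kHz.
42.5 kHz mod fs = 8.5 kHz.
8.5 kHz ≤ fs/2 = 17 kHz, appears at 8.5 kHz.
Distinct values: {2 kHz, 5 kHz, 8 kHz, 8.5 kHz} → 4.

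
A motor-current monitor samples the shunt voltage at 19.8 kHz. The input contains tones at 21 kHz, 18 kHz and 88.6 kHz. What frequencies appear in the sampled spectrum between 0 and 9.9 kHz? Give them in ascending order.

fs/2 = 9.9 kHz.
21 kHz mod fs = 1.2 kHz.
1.2 kHz ≤ fs/2 = 9.9 kHz, appears at 1.2 kHz.
18 kHz > fs/2 = 9.9 kHz, folds to fs − 18 kHz = 1.8 kHz.
88.6 kHz mod fs = 9.4 kHz.
9.4 kHz ≤ fs/2 = 9.9 kHz, appears at 9.4 kHz.
Distinct values: {1.2 kHz, 1.8 kHz, 9.4 kHz}.

1.2 kHz, 1.8 kHz, 9.4 kHz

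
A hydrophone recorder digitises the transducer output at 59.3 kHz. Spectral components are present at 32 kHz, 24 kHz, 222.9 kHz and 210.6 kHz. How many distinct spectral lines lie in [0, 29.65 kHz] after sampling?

4

fs/2 = 29.65 kHz.
32 kHz > fs/2 = 29.65 kHz, folds to fs − 32 kHz = 27.3 kHz.
24 kHz ≤ fs/2 = 29.65 kHz, passes unchanged.
222.9 kHz mod fs = 45 kHz.
45 kHz > fs/2 = 29.65 kHz, folds to fs − 45 kHz = 14.3 kHz.
210.6 kHz mod fs = 32.7 kHz.
32.7 kHz > fs/2 = 29.65 kHz, folds to fs − 32.7 kHz = 26.6 kHz.
Distinct values: {14.3 kHz, 24 kHz, 26.6 kHz, 27.3 kHz} → 4.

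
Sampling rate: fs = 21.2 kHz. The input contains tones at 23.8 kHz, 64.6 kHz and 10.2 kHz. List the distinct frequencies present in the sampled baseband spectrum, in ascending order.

fs/2 = 10.6 kHz.
23.8 kHz mod fs = 2.6 kHz.
2.6 kHz ≤ fs/2 = 10.6 kHz, appears at 2.6 kHz.
64.6 kHz mod fs = 1 kHz.
1 kHz ≤ fs/2 = 10.6 kHz, appears at 1 kHz.
10.2 kHz ≤ fs/2 = 10.6 kHz, passes unchanged.
Distinct values: {1 kHz, 2.6 kHz, 10.2 kHz}.

1 kHz, 2.6 kHz, 10.2 kHz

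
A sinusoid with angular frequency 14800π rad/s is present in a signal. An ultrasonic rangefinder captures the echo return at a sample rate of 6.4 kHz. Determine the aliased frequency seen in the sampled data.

ω = 14800π rad/s → f = ω/(2π) = 7400 Hz = 7.4 kHz.
7.4 kHz mod fs = 1 kHz.
1 kHz ≤ fs/2 = 3.2 kHz, appears at 1 kHz.

1 kHz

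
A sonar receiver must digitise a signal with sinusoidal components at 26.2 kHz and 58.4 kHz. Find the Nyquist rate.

Highest-frequency component: 58.4 kHz.
Nyquist rate = 2 × 58.4 kHz = 116.8 kHz.

116.8 kHz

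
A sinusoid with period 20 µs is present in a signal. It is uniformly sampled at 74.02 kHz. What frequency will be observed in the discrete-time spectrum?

T = 20 µs → f = 1/T = 50 kHz.
50 kHz > fs/2 = 37.01 kHz, folds to fs − 50 kHz = 24.02 kHz.

24.02 kHz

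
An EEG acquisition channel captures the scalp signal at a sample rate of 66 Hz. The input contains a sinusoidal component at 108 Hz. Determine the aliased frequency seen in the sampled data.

108 Hz mod fs = 42 Hz.
42 Hz > fs/2 = 33 Hz, folds to fs − 42 Hz = 24 Hz.

24 Hz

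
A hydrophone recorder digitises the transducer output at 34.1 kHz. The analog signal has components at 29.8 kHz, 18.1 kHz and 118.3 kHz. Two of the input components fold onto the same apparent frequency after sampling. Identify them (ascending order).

fs/2 = 17.05 kHz.
29.8 kHz > fs/2 = 17.05 kHz, folds to fs − 29.8 kHz = 4.3 kHz.
18.1 kHz > fs/2 = 17.05 kHz, folds to fs − 18.1 kHz = 16 kHz.
118.3 kHz mod fs = 16 kHz.
16 kHz ≤ fs/2 = 17.05 kHz, appears at 16 kHz.
18.1 kHz and 118.3 kHz both map to 16 kHz.

18.1 kHz, 118.3 kHz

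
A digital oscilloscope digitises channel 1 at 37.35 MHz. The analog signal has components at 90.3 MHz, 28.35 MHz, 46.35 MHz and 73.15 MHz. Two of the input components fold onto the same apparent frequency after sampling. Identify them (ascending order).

fs/2 = 18.675 MHz.
90.3 MHz mod fs = 15.6 MHz.
15.6 MHz ≤ fs/2 = 18.675 MHz, appears at 15.6 MHz.
28.35 MHz > fs/2 = 18.675 MHz, folds to fs − 28.35 MHz = 9 MHz.
46.35 MHz mod fs = 9 MHz.
9 MHz ≤ fs/2 = 18.675 MHz, appears at 9 MHz.
73.15 MHz mod fs = 35.8 MHz.
35.8 MHz > fs/2 = 18.675 MHz, folds to fs − 35.8 MHz = 1.55 MHz.
28.35 MHz and 46.35 MHz both map to 9 MHz.

28.35 MHz, 46.35 MHz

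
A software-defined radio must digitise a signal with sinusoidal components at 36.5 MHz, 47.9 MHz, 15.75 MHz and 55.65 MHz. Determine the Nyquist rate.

111.3 MHz

Highest-frequency component: 55.65 MHz.
Nyquist rate = 2 × 55.65 MHz = 111.3 MHz.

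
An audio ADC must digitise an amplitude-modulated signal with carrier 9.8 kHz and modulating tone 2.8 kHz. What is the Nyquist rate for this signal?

AM sidebands sit at fc ± fm = 7 kHz and 12.6 kHz.
Highest-frequency component: 12.6 kHz.
Nyquist rate = 2 × 12.6 kHz = 25.2 kHz.

25.2 kHz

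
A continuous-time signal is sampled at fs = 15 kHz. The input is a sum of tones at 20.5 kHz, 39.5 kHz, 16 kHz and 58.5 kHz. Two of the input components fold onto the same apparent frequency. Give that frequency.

fs/2 = 7.5 kHz.
20.5 kHz mod fs = 5.5 kHz.
5.5 kHz ≤ fs/2 = 7.5 kHz, appears at 5.5 kHz.
39.5 kHz mod fs = 9.5 kHz.
9.5 kHz > fs/2 = 7.5 kHz, folds to fs − 9.5 kHz = 5.5 kHz.
16 kHz mod fs = 1 kHz.
1 kHz ≤ fs/2 = 7.5 kHz, appears at 1 kHz.
58.5 kHz mod fs = 13.5 kHz.
13.5 kHz > fs/2 = 7.5 kHz, folds to fs − 13.5 kHz = 1.5 kHz.
20.5 kHz and 39.5 kHz both map to 5.5 kHz.

5.5 kHz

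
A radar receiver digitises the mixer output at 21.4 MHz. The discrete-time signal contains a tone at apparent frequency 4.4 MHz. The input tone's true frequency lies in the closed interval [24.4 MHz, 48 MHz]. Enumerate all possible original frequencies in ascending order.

25.8 MHz, 38.4 MHz, 47.2 MHz

Frequencies that alias to 4.4 MHz are k·fs ± 4.4 MHz for integer k ≥ 0.
k=0: 4.4 MHz.
k=1: 17 MHz, 25.8 MHz.
k=2: 38.4 MHz, 47.2 MHz.
k=3: 59.8 MHz, 68.6 MHz.
Within [24.4 MHz, 48 MHz]: 25.8 MHz, 38.4 MHz, 47.2 MHz.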